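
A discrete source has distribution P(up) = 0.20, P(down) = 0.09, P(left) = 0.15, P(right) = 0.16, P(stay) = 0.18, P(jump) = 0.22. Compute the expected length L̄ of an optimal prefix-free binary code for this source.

Repeatedly combine the two least-probable nodes; the expected code length is the sum of the merged weights.
merge 9/100 + 3/20 → 6/25
merge 4/25 + 9/50 → 17/50
merge 1/5 + 11/50 → 21/50
merge 6/25 + 17/50 → 29/50
merge 21/50 + 29/50 → 1
L = 6/25 + 17/50 + 21/50 + 29/50 + 1 = 129/50 = 2.58 bits/symbol.

2.58 bits/symbol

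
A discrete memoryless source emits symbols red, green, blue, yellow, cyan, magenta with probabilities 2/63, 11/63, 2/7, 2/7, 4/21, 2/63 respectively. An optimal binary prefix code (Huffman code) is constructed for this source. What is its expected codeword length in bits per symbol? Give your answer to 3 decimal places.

2.302 bits/symbol

Repeatedly combine the two least-probable nodes; the expected code length is the sum of the merged weights.
merge 2/63 + 2/63 → 4/63
merge 4/63 + 11/63 → 5/21
merge 4/21 + 5/21 → 3/7
merge 2/7 + 2/7 → 4/7
merge 3/7 + 4/7 → 1
L = 4/63 + 5/21 + 3/7 + 4/7 + 1 = 145/63 ≈ 2.302 bits/symbol.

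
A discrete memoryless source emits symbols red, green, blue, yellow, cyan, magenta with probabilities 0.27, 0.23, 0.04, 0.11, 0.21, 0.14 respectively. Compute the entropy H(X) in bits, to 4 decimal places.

H = −Σ pᵢ log₂ pᵢ.
−0.27·log₂(0.27) = 0.5100
−0.23·log₂(0.23) = 0.4877
−0.04·log₂(0.04) = 0.1858
−0.11·log₂(0.11) = 0.3503
−0.21·log₂(0.21) = 0.4728
−0.14·log₂(0.14) = 0.3971
Sum ≈ 2.4037 → 2.4037 bits.

2.4037 bits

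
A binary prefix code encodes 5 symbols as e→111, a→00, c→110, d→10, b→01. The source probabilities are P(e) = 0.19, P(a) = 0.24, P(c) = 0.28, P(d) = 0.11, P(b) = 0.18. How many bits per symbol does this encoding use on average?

L̄ = Σ pᵢ·ℓᵢ = 0.19·3 + 0.24·2 + 0.28·3 + 0.11·2 + 0.18·2 = 2.47 bits/symbol.

2.47 bits/symbol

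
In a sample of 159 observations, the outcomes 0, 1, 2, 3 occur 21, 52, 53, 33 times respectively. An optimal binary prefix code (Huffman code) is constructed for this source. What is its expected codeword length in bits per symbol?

2 bits/symbol

Probabilities are the counts divided by 159.
Repeatedly combine the two least-probable nodes; the expected code length is the sum of the merged weights.
merge 7/53 + 11/53 → 18/53
merge 52/159 + 1/3 → 35/53
merge 18/53 + 35/53 → 1
L = 18/53 + 35/53 + 1 = 2 bits/symbol.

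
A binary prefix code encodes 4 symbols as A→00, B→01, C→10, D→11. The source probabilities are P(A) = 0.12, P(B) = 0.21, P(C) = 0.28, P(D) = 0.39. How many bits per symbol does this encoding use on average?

2 bits/symbol

L̄ = Σ pᵢ·ℓᵢ = 0.12·2 + 0.21·2 + 0.28·2 + 0.39·2 = 2 bits/symbol.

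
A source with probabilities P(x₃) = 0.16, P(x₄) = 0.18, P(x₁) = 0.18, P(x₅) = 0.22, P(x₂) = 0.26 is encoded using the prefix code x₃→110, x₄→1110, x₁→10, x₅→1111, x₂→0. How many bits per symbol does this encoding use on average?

2.7 bits/symbol

L̄ = Σ pᵢ·ℓᵢ = 0.16·3 + 0.18·4 + 0.18·2 + 0.22·4 + 0.26·1 = 2.7 bits/symbol.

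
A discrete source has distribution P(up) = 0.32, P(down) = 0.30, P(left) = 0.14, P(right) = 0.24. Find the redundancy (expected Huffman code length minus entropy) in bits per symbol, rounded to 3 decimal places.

Entropy H = −Σ p log₂ p ≈ 1.9384 bits.
Huffman merges: 7/50+6/25→19/50; 3/10+8/25→31/50; 19/50+31/50→1. L = 2 ≈ 2.0000.
L − H = 2.0000 − 1.9384 = 0.062 bits.

0.062 bits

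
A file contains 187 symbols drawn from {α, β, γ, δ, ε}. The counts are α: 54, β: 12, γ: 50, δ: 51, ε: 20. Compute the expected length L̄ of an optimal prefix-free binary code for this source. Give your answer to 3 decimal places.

2.171 bits/symbol

Probabilities are the counts divided by 187.
Repeatedly combine the two least-probable nodes; the expected code length is the sum of the merged weights.
merge 12/187 + 20/187 → 32/187
merge 32/187 + 50/187 → 82/187
merge 3/11 + 54/187 → 105/187
merge 82/187 + 105/187 → 1
L = 32/187 + 82/187 + 105/187 + 1 = 406/187 ≈ 2.171 bits/symbol.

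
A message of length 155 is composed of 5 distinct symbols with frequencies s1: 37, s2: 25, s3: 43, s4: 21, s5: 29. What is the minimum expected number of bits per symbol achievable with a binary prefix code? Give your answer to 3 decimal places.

Probabilities are the counts divided by 155.
Repeatedly combine the two least-probable nodes; the expected code length is the sum of the merged weights.
merge 21/155 + 5/31 → 46/155
merge 29/155 + 37/155 → 66/155
merge 43/155 + 46/155 → 89/155
merge 66/155 + 89/155 → 1
L = 46/155 + 66/155 + 89/155 + 1 = 356/155 ≈ 2.297 bits/symbol.

2.297 bits/symbol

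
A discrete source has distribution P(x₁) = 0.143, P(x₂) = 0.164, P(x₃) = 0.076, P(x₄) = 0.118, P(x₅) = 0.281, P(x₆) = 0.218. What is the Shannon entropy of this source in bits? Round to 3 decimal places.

2.469 bits

H = −Σ pᵢ log₂ pᵢ.
−0.143·log₂(0.143) = 0.4012
−0.164·log₂(0.164) = 0.4278
−0.076·log₂(0.076) = 0.2826
−0.118·log₂(0.118) = 0.3638
−0.281·log₂(0.281) = 0.5146
−0.218·log₂(0.218) = 0.4791
Sum ≈ 2.4691 → 2.469 bits.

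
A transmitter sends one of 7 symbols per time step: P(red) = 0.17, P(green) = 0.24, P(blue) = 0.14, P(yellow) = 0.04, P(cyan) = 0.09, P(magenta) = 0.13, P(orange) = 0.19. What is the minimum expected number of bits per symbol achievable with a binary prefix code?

Repeatedly combine the two least-probable nodes; the expected code length is the sum of the merged weights.
merge 1/25 + 9/100 → 13/100
merge 13/100 + 13/100 → 13/50
merge 7/50 + 17/100 → 31/100
merge 19/100 + 6/25 → 43/100
merge 13/50 + 31/100 → 57/100
merge 43/100 + 57/100 → 1
L = 13/100 + 13/50 + 31/100 + 43/100 + 57/100 + 1 = 27/10 = 2.7 bits/symbol.

2.7 bits/symbol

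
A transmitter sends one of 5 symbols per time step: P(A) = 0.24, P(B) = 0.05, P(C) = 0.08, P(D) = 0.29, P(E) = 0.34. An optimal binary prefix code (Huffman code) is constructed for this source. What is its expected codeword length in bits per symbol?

Repeatedly combine the two least-probable nodes; the expected code length is the sum of the merged weights.
merge 1/20 + 2/25 → 13/100
merge 13/100 + 6/25 → 37/100
merge 29/100 + 17/50 → 63/100
merge 37/100 + 63/100 → 1
L = 13/100 + 37/100 + 63/100 + 1 = 213/100 = 2.13 bits/symbol.

2.13 bits/symbol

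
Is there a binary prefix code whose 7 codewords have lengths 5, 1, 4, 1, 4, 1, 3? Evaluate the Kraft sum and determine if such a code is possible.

1.78125; no

With common denominator 2^5 = 32: Σ 2^(−ℓᵢ) = 1/32 + 16/32 + 2/32 + 16/32 + 2/32 + 16/32 + 4/32 = 57/32 = 1.78125.
Kraft's inequality requires Σ ≤ 1; here Σ = 1.78125 > 1, so no such prefix code exists.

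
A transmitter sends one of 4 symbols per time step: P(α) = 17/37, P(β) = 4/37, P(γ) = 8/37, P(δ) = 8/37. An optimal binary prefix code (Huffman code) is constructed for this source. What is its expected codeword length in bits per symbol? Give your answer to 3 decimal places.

Repeatedly combine the two least-probable nodes; the expected code length is the sum of the merged weights.
merge 4/37 + 8/37 → 12/37
merge 8/37 + 12/37 → 20/37
merge 17/37 + 20/37 → 1
L = 12/37 + 20/37 + 1 = 69/37 ≈ 1.865 bits/symbol.

1.865 bits/symbol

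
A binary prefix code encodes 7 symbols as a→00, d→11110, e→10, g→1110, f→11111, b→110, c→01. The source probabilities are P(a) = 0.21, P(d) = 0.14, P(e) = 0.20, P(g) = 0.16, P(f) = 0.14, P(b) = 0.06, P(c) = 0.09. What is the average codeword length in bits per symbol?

L̄ = Σ pᵢ·ℓᵢ = 0.21·2 + 0.14·5 + 0.20·2 + 0.16·4 + 0.14·5 + 0.06·3 + 0.09·2 = 3.22 bits/symbol.

3.22 bits/symbol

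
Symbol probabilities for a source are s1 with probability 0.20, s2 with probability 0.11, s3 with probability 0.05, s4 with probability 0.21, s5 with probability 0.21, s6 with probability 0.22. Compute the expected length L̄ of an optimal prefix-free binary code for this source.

Repeatedly combine the two least-probable nodes; the expected code length is the sum of the merged weights.
merge 1/20 + 11/100 → 4/25
merge 4/25 + 1/5 → 9/25
merge 21/100 + 21/100 → 21/50
merge 11/50 + 9/25 → 29/50
merge 21/50 + 29/50 → 1
L = 4/25 + 9/25 + 21/50 + 29/50 + 1 = 63/25 = 2.52 bits/symbol.

2.52 bits/symbol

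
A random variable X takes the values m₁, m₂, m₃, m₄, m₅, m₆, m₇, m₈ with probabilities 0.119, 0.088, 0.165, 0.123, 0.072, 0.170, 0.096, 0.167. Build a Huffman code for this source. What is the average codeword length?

Repeatedly combine the two least-probable nodes; the expected code length is the sum of the merged weights.
merge 9/125 + 11/125 → 4/25
merge 12/125 + 119/1000 → 43/200
merge 123/1000 + 4/25 → 283/1000
merge 33/200 + 167/1000 → 83/250
merge 17/100 + 43/200 → 77/200
merge 283/1000 + 83/250 → 123/200
merge 77/200 + 123/200 → 1
L = 4/25 + 43/200 + 283/1000 + 83/250 + 77/200 + 123/200 + 1 = 299/100 = 2.99 bits/symbol.

2.99 bits/symbol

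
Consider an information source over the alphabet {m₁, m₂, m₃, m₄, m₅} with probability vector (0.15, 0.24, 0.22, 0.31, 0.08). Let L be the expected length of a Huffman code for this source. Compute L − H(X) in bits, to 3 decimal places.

0.029 bits

Entropy H = −Σ p log₂ p ≈ 2.2006 bits.
Huffman merges: 2/25+3/20→23/100; 11/50+23/100→9/20; 6/25+31/100→11/20; 9/20+11/20→1. L = 223/100 ≈ 2.2300.
L − H = 2.2300 − 2.2006 = 0.029 bits.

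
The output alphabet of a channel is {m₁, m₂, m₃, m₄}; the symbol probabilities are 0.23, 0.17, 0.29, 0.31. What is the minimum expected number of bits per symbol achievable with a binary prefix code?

Repeatedly combine the two least-probable nodes; the expected code length is the sum of the merged weights.
merge 17/100 + 23/100 → 2/5
merge 29/100 + 31/100 → 3/5
merge 2/5 + 3/5 → 1
L = 2/5 + 3/5 + 1 = 2 bits/symbol.

2 bits/symbol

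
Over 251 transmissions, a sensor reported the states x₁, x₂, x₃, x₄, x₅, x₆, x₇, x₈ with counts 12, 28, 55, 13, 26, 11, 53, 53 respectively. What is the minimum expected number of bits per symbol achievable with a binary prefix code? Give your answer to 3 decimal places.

2.805 bits/symbol

Probabilities are the counts divided by 251.
Repeatedly combine the two least-probable nodes; the expected code length is the sum of the merged weights.
merge 11/251 + 12/251 → 23/251
merge 13/251 + 23/251 → 36/251
merge 26/251 + 28/251 → 54/251
merge 36/251 + 53/251 → 89/251
merge 53/251 + 54/251 → 107/251
merge 55/251 + 89/251 → 144/251
merge 107/251 + 144/251 → 1
L = 23/251 + 36/251 + 54/251 + 89/251 + 107/251 + 144/251 + 1 = 704/251 ≈ 2.805 bits/symbol.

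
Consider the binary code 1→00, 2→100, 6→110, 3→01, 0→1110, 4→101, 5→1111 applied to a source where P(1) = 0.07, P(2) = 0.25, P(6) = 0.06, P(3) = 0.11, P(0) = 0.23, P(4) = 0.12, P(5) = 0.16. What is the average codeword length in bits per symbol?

3.21 bits/symbol

L̄ = Σ pᵢ·ℓᵢ = 0.07·2 + 0.25·3 + 0.06·3 + 0.11·2 + 0.23·4 + 0.12·3 + 0.16·4 = 3.21 bits/symbol.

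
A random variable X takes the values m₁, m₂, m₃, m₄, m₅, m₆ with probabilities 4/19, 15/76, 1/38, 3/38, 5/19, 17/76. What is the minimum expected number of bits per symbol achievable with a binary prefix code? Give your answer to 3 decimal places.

2.408 bits/symbol

Repeatedly combine the two least-probable nodes; the expected code length is the sum of the merged weights.
merge 1/38 + 3/38 → 2/19
merge 2/19 + 15/76 → 23/76
merge 4/19 + 17/76 → 33/76
merge 5/19 + 23/76 → 43/76
merge 33/76 + 43/76 → 1
L = 2/19 + 23/76 + 33/76 + 43/76 + 1 = 183/76 ≈ 2.408 bits/symbol.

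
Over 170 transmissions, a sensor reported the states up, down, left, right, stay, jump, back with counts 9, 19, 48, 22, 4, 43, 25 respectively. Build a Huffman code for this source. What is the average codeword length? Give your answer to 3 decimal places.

Probabilities are the counts divided by 170.
Repeatedly combine the two least-probable nodes; the expected code length is the sum of the merged weights.
merge 2/85 + 9/170 → 13/170
merge 13/170 + 19/170 → 16/85
merge 11/85 + 5/34 → 47/170
merge 16/85 + 43/170 → 15/34
merge 47/170 + 24/85 → 19/34
merge 15/34 + 19/34 → 1
L = 13/170 + 16/85 + 47/170 + 15/34 + 19/34 + 1 = 216/85 ≈ 2.541 bits/symbol.

2.541 bits/symbol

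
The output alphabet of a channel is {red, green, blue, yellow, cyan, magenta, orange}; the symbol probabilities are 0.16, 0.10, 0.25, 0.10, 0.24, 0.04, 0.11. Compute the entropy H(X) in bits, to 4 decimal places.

2.6176 bits

H = −Σ pᵢ log₂ pᵢ.
−0.16·log₂(0.16) = 0.4230
−0.10·log₂(0.10) = 0.3322
−0.25·log₂(0.25) = 0.5000
−0.10·log₂(0.10) = 0.3322
−0.24·log₂(0.24) = 0.4941
−0.04·log₂(0.04) = 0.1858
−0.11·log₂(0.11) = 0.3503
Sum ≈ 2.6176 → 2.6176 bits.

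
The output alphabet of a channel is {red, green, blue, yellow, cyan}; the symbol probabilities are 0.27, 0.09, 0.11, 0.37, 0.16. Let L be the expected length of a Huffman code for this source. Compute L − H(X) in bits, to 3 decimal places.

0.063 bits

Entropy H = −Σ p log₂ p ≈ 2.1267 bits.
Huffman merges: 9/100+11/100→1/5; 4/25+1/5→9/25; 27/100+9/25→63/100; 37/100+63/100→1. L = 219/100 ≈ 2.1900.
L − H = 2.1900 − 2.1267 = 0.063 bits.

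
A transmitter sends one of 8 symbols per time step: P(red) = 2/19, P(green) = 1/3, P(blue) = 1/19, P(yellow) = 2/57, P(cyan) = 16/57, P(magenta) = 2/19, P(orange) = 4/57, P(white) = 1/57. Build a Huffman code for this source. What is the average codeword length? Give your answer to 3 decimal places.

Repeatedly combine the two least-probable nodes; the expected code length is the sum of the merged weights.
merge 1/57 + 2/57 → 1/19
merge 1/19 + 1/19 → 2/19
merge 4/57 + 2/19 → 10/57
merge 2/19 + 2/19 → 4/19
merge 10/57 + 4/19 → 22/57
merge 16/57 + 1/3 → 35/57
merge 22/57 + 35/57 → 1
L = 1/19 + 2/19 + 10/57 + 4/19 + 22/57 + 35/57 + 1 = 145/57 ≈ 2.544 bits/symbol.

2.544 bits/symbol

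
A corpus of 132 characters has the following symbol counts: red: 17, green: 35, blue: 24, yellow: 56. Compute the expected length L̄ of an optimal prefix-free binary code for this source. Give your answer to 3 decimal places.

Probabilities are the counts divided by 132.
Repeatedly combine the two least-probable nodes; the expected code length is the sum of the merged weights.
merge 17/132 + 2/11 → 41/132
merge 35/132 + 41/132 → 19/33
merge 14/33 + 19/33 → 1
L = 41/132 + 19/33 + 1 = 83/44 ≈ 1.886 bits/symbol.

1.886 bits/symbol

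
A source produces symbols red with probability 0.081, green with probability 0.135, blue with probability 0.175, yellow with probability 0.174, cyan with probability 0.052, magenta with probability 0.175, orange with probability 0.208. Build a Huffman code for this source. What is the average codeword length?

2.75 bits/symbol

Repeatedly combine the two least-probable nodes; the expected code length is the sum of the merged weights.
merge 13/250 + 81/1000 → 133/1000
merge 133/1000 + 27/200 → 67/250
merge 87/500 + 7/40 → 349/1000
merge 7/40 + 26/125 → 383/1000
merge 67/250 + 349/1000 → 617/1000
merge 383/1000 + 617/1000 → 1
L = 133/1000 + 67/250 + 349/1000 + 383/1000 + 617/1000 + 1 = 11/4 = 2.75 bits/symbol.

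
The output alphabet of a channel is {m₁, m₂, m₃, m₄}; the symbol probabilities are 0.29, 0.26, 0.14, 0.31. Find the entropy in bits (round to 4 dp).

H = −Σ pᵢ log₂ pᵢ.
−0.29·log₂(0.29) = 0.5179
−0.26·log₂(0.26) = 0.5053
−0.14·log₂(0.14) = 0.3971
−0.31·log₂(0.31) = 0.5238
Sum ≈ 1.9441 → 1.9441 bits.

1.9441 bits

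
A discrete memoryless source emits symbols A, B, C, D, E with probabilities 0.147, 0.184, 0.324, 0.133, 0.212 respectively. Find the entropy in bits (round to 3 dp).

H = −Σ pᵢ log₂ pᵢ.
−0.147·log₂(0.147) = 0.4066
−0.184·log₂(0.184) = 0.4494
−0.324·log₂(0.324) = 0.5268
−0.133·log₂(0.133) = 0.3871
−0.212·log₂(0.212) = 0.4744
Sum ≈ 2.2443 → 2.244 bits.

2.244 bits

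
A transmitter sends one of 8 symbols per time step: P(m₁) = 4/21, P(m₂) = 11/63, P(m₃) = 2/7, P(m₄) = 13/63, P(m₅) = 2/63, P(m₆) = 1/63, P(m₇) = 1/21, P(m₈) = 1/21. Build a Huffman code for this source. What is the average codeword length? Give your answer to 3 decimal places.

Repeatedly combine the two least-probable nodes; the expected code length is the sum of the merged weights.
merge 1/63 + 2/63 → 1/21
merge 1/21 + 1/21 → 2/21
merge 1/21 + 2/21 → 1/7
merge 1/7 + 11/63 → 20/63
merge 4/21 + 13/63 → 25/63
merge 2/7 + 20/63 → 38/63
merge 25/63 + 38/63 → 1
L = 1/21 + 2/21 + 1/7 + 20/63 + 25/63 + 38/63 + 1 = 164/63 ≈ 2.603 bits/symbol.

2.603 bits/symbol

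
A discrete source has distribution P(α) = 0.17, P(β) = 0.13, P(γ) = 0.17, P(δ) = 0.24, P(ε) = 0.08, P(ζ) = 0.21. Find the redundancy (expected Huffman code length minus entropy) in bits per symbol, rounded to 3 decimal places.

0.040 bits

Entropy H = −Σ p log₂ p ≈ 2.5103 bits.
Huffman merges: 2/25+13/100→21/100; 17/100+17/100→17/50; 21/100+21/100→21/50; 6/25+17/50→29/50; 21/50+29/50→1. L = 51/20 ≈ 2.5500.
L − H = 2.5500 − 2.5103 = 0.040 bits.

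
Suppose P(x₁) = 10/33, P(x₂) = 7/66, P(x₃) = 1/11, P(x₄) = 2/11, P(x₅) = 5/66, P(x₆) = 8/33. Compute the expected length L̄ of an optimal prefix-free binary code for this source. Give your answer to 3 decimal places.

2.439 bits/symbol

Repeatedly combine the two least-probable nodes; the expected code length is the sum of the merged weights.
merge 5/66 + 1/11 → 1/6
merge 7/66 + 1/6 → 3/11
merge 2/11 + 8/33 → 14/33
merge 3/11 + 10/33 → 19/33
merge 14/33 + 19/33 → 1
L = 1/6 + 3/11 + 14/33 + 19/33 + 1 = 161/66 ≈ 2.439 bits/symbol.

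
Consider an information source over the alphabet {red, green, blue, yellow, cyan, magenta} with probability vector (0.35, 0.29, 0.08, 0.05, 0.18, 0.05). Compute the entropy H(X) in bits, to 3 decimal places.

H = −Σ pᵢ log₂ pᵢ.
−0.35·log₂(0.35) = 0.5301
−0.29·log₂(0.29) = 0.5179
−0.08·log₂(0.08) = 0.2915
−0.05·log₂(0.05) = 0.2161
−0.18·log₂(0.18) = 0.4453
−0.05·log₂(0.05) = 0.2161
Sum ≈ 2.2170 → 2.217 bits.

2.217 bits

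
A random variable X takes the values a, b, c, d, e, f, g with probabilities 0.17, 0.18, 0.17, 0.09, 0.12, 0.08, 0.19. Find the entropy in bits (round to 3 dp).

H = −Σ pᵢ log₂ pᵢ.
−0.17·log₂(0.17) = 0.4346
−0.18·log₂(0.18) = 0.4453
−0.17·log₂(0.17) = 0.4346
−0.09·log₂(0.09) = 0.3127
−0.12·log₂(0.12) = 0.3671
−0.08·log₂(0.08) = 0.2915
−0.19·log₂(0.19) = 0.4552
Sum ≈ 2.7409 → 2.741 bits.

2.741 bits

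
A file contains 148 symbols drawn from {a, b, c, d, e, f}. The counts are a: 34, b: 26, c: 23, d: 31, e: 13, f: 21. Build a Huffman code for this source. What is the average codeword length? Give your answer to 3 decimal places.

2.561 bits/symbol

Probabilities are the counts divided by 148.
Repeatedly combine the two least-probable nodes; the expected code length is the sum of the merged weights.
merge 13/148 + 21/148 → 17/74
merge 23/148 + 13/74 → 49/148
merge 31/148 + 17/74 → 65/148
merge 17/74 + 49/148 → 83/148
merge 65/148 + 83/148 → 1
L = 17/74 + 49/148 + 65/148 + 83/148 + 1 = 379/148 ≈ 2.561 bits/symbol.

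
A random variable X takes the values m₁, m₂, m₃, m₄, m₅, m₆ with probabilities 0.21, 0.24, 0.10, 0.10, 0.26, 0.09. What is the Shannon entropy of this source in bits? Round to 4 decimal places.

2.4493 bits

H = −Σ pᵢ log₂ pᵢ.
−0.21·log₂(0.21) = 0.4728
−0.24·log₂(0.24) = 0.4941
−0.10·log₂(0.10) = 0.3322
−0.10·log₂(0.10) = 0.3322
−0.26·log₂(0.26) = 0.5053
−0.09·log₂(0.09) = 0.3127
Sum ≈ 2.4493 → 2.4493 bits.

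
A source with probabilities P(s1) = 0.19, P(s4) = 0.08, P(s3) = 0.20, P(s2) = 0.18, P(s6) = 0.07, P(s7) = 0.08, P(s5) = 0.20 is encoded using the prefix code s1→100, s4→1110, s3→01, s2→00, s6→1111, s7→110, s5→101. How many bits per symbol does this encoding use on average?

L̄ = Σ pᵢ·ℓᵢ = 0.19·3 + 0.08·4 + 0.20·2 + 0.18·2 + 0.07·4 + 0.08·3 + 0.20·3 = 2.77 bits/symbol.

2.77 bits/symbol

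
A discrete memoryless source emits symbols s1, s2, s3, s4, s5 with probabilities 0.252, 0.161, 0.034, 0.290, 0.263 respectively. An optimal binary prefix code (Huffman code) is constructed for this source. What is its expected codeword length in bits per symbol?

2.195 bits/symbol

Repeatedly combine the two least-probable nodes; the expected code length is the sum of the merged weights.
merge 17/500 + 161/1000 → 39/200
merge 39/200 + 63/250 → 447/1000
merge 263/1000 + 29/100 → 553/1000
merge 447/1000 + 553/1000 → 1
L = 39/200 + 447/1000 + 553/1000 + 1 = 439/200 = 2.195 bits/symbol.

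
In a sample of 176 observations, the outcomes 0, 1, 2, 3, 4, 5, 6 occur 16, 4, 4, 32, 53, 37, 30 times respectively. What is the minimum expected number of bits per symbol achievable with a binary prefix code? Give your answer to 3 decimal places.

Probabilities are the counts divided by 176.
Repeatedly combine the two least-probable nodes; the expected code length is the sum of the merged weights.
merge 1/44 + 1/44 → 1/22
merge 1/22 + 1/11 → 3/22
merge 3/22 + 15/88 → 27/88
merge 2/11 + 37/176 → 69/176
merge 53/176 + 27/88 → 107/176
merge 69/176 + 107/176 → 1
L = 1/22 + 3/22 + 27/88 + 69/176 + 107/176 + 1 = 219/88 ≈ 2.489 bits/symbol.

2.489 bits/symbol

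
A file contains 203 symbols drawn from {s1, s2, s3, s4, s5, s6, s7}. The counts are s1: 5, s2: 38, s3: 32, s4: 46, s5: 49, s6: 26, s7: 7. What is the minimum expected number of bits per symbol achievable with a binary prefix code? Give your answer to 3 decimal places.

2.591 bits/symbol

Probabilities are the counts divided by 203.
Repeatedly combine the two least-probable nodes; the expected code length is the sum of the merged weights.
merge 5/203 + 1/29 → 12/203
merge 12/203 + 26/203 → 38/203
merge 32/203 + 38/203 → 10/29
merge 38/203 + 46/203 → 12/29
merge 7/29 + 10/29 → 17/29
merge 12/29 + 17/29 → 1
L = 12/203 + 38/203 + 10/29 + 12/29 + 17/29 + 1 = 526/203 ≈ 2.591 bits/symbol.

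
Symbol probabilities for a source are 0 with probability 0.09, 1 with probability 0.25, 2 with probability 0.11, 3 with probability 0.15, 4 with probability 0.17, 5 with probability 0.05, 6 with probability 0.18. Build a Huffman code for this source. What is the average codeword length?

Repeatedly combine the two least-probable nodes; the expected code length is the sum of the merged weights.
merge 1/20 + 9/100 → 7/50
merge 11/100 + 7/50 → 1/4
merge 3/20 + 17/100 → 8/25
merge 9/50 + 1/4 → 43/100
merge 1/4 + 8/25 → 57/100
merge 43/100 + 57/100 → 1
L = 7/50 + 1/4 + 8/25 + 43/100 + 57/100 + 1 = 271/100 = 2.71 bits/symbol.

2.71 bits/symbol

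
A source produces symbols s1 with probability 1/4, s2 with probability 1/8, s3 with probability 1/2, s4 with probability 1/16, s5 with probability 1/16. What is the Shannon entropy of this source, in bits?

1.875 bits

Each probability is a power of 1/2, so log₂(1/p) is an integer.
H = Σ p·log₂(1/p) = 1/4·2 + 1/8·3 + 1/2·1 + 1/16·4 + 1/16·4 = 1.875 bits.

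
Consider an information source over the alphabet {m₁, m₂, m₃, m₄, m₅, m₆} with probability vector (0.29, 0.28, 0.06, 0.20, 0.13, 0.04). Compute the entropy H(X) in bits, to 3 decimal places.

H = −Σ pᵢ log₂ pᵢ.
−0.29·log₂(0.29) = 0.5179
−0.28·log₂(0.28) = 0.5142
−0.06·log₂(0.06) = 0.2435
−0.20·log₂(0.20) = 0.4644
−0.13·log₂(0.13) = 0.3826
−0.04·log₂(0.04) = 0.1858
Sum ≈ 2.3084 → 2.308 bits.

2.308 bits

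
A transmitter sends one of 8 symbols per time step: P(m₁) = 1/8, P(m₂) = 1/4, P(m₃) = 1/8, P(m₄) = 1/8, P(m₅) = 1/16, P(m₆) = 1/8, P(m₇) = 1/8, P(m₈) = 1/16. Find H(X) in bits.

2.875 bits

Each probability is a power of 1/2, so log₂(1/p) is an integer.
H = Σ p·log₂(1/p) = 1/8·3 + 1/4·2 + 1/8·3 + 1/8·3 + 1/16·4 + 1/8·3 + 1/8·3 + 1/16·4 = 2.875 bits.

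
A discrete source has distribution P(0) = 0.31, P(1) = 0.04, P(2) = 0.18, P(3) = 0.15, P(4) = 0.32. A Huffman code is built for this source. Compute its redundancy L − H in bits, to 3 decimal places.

0.099 bits

Entropy H = −Σ p log₂ p ≈ 2.0914 bits.
Huffman merges: 1/25+3/20→19/100; 9/50+19/100→37/100; 31/100+8/25→63/100; 37/100+63/100→1. L = 219/100 ≈ 2.1900.
L − H = 2.1900 − 2.0914 = 0.099 bits.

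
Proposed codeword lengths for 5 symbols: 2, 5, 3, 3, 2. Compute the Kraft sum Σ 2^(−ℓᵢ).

With common denominator 2^5 = 32: Σ 2^(−ℓᵢ) = 8/32 + 1/32 + 4/32 + 4/32 + 8/32 = 25/32 = 0.78125.

0.78125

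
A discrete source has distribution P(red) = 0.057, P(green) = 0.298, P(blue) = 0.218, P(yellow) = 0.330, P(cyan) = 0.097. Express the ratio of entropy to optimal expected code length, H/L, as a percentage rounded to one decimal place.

Entropy H = −Σ p log₂ p ≈ 2.0895 bits.
Huffman merges: 57/1000+97/1000→77/500; 77/500+109/500→93/250; 149/500+33/100→157/250; 93/250+157/250→1. L = 1077/500 ≈ 2.1540.
Efficiency = H/L = 2.0895/2.1540 = 97.0%.

97.0%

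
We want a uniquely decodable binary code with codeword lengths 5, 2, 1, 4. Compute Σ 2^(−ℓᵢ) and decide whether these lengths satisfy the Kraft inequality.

0.84375; yes

With common denominator 2^5 = 32: Σ 2^(−ℓᵢ) = 1/32 + 8/32 + 16/32 + 2/32 = 27/32 = 0.84375.
Kraft's inequality requires Σ ≤ 1; here Σ = 0.84375 ≤ 1, so such a prefix code exists.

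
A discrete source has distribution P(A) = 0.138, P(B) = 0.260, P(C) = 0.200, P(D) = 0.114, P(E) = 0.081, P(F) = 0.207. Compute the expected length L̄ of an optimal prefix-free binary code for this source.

Repeatedly combine the two least-probable nodes; the expected code length is the sum of the merged weights.
merge 81/1000 + 57/500 → 39/200
merge 69/500 + 39/200 → 333/1000
merge 1/5 + 207/1000 → 407/1000
merge 13/50 + 333/1000 → 593/1000
merge 407/1000 + 593/1000 → 1
L = 39/200 + 333/1000 + 407/1000 + 593/1000 + 1 = 316/125 = 2.528 bits/symbol.

2.528 bits/symbol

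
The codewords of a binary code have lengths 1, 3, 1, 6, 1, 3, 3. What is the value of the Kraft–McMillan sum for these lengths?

With common denominator 2^6 = 64: Σ 2^(−ℓᵢ) = 32/64 + 8/64 + 32/64 + 1/64 + 32/64 + 8/64 + 8/64 = 121/64 = 1.890625.

1.890625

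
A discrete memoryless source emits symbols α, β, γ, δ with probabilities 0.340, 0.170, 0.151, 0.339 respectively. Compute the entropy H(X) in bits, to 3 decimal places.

H = −Σ pᵢ log₂ pᵢ.
−0.340·log₂(0.340) = 0.5292
−0.170·log₂(0.170) = 0.4346
−0.151·log₂(0.151) = 0.4118
−0.339·log₂(0.339) = 0.5291
Sum ≈ 1.9047 → 1.905 bits.

1.905 bits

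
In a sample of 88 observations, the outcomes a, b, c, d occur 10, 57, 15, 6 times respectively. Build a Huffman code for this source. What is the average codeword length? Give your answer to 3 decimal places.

Probabilities are the counts divided by 88.
Repeatedly combine the two least-probable nodes; the expected code length is the sum of the merged weights.
merge 3/44 + 5/44 → 2/11
merge 15/88 + 2/11 → 31/88
merge 31/88 + 57/88 → 1
L = 2/11 + 31/88 + 1 = 135/88 ≈ 1.534 bits/symbol.

1.534 bits/symbol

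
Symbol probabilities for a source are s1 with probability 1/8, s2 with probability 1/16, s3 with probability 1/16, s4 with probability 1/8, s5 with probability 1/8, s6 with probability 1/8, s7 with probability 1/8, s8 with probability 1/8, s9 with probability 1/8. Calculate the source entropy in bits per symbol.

3.125 bits

Each probability is a power of 1/2, so log₂(1/p) is an integer.
H = Σ p·log₂(1/p) = 1/8·3 + 1/16·4 + 1/16·4 + 1/8·3 + 1/8·3 + 1/8·3 + 1/8·3 + 1/8·3 + 1/8·3 = 3.125 bits.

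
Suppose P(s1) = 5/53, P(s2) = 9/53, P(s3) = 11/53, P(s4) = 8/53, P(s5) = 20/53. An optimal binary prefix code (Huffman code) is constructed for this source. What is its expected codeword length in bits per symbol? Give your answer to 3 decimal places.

Repeatedly combine the two least-probable nodes; the expected code length is the sum of the merged weights.
merge 5/53 + 8/53 → 13/53
merge 9/53 + 11/53 → 20/53
merge 13/53 + 20/53 → 33/53
merge 20/53 + 33/53 → 1
L = 13/53 + 20/53 + 33/53 + 1 = 119/53 ≈ 2.245 bits/symbol.

2.245 bits/symbol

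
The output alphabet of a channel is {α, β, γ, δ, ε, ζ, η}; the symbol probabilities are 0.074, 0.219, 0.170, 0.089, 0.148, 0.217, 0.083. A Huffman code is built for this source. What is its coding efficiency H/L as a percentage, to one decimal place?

Entropy H = −Σ p log₂ p ≈ 2.6873 bits.
Huffman merges: 37/500+83/1000→157/1000; 89/1000+37/250→237/1000; 157/1000+17/100→327/1000; 217/1000+219/1000→109/250; 237/1000+327/1000→141/250; 109/250+141/250→1. L = 2721/1000 ≈ 2.7210.
Efficiency = H/L = 2.6873/2.7210 = 98.8%.

98.8%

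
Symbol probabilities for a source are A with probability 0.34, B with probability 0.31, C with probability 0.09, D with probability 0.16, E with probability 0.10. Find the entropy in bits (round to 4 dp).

2.1208 bits

H = −Σ pᵢ log₂ pᵢ.
−0.34·log₂(0.34) = 0.5292
−0.31·log₂(0.31) = 0.5238
−0.09·log₂(0.09) = 0.3127
−0.16·log₂(0.16) = 0.4230
−0.10·log₂(0.10) = 0.3322
Sum ≈ 2.1208 → 2.1208 bits.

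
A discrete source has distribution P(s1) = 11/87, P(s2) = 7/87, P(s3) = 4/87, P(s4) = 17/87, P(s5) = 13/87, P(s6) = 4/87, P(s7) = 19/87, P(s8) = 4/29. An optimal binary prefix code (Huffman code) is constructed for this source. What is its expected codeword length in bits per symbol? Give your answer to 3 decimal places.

2.851 bits/symbol

Repeatedly combine the two least-probable nodes; the expected code length is the sum of the merged weights.
merge 4/87 + 4/87 → 8/87
merge 7/87 + 8/87 → 5/29
merge 11/87 + 4/29 → 23/87
merge 13/87 + 5/29 → 28/87
merge 17/87 + 19/87 → 12/29
merge 23/87 + 28/87 → 17/29
merge 12/29 + 17/29 → 1
L = 8/87 + 5/29 + 23/87 + 28/87 + 12/29 + 17/29 + 1 = 248/87 ≈ 2.851 bits/symbol.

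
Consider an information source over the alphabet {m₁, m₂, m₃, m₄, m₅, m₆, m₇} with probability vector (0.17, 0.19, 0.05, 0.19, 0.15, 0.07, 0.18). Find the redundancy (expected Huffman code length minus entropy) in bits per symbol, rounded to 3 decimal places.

Entropy H = −Σ p log₂ p ≈ 2.6855 bits.
Huffman merges: 1/20+7/100→3/25; 3/25+3/20→27/100; 17/100+9/50→7/20; 19/100+19/100→19/50; 27/100+7/20→31/50; 19/50+31/50→1. L = 137/50 ≈ 2.7400.
L − H = 2.7400 − 2.6855 = 0.054 bits.

0.054 bits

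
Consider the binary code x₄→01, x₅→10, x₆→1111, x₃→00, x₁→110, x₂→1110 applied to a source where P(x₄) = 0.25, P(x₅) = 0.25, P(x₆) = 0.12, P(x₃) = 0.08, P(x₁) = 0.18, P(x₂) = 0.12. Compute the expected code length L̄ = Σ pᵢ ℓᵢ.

L̄ = Σ pᵢ·ℓᵢ = 0.25·2 + 0.25·2 + 0.12·4 + 0.08·2 + 0.18·3 + 0.12·4 = 2.66 bits/symbol.

2.66 bits/symbol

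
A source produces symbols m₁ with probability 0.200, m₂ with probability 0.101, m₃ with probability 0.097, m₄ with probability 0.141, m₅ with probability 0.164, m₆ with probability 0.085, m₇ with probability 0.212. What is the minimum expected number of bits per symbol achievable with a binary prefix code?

2.77 bits/symbol

Repeatedly combine the two least-probable nodes; the expected code length is the sum of the merged weights.
merge 17/200 + 97/1000 → 91/500
merge 101/1000 + 141/1000 → 121/500
merge 41/250 + 91/500 → 173/500
merge 1/5 + 53/250 → 103/250
merge 121/500 + 173/500 → 147/250
merge 103/250 + 147/250 → 1
L = 91/500 + 121/500 + 173/500 + 103/250 + 147/250 + 1 = 277/100 = 2.77 bits/symbol.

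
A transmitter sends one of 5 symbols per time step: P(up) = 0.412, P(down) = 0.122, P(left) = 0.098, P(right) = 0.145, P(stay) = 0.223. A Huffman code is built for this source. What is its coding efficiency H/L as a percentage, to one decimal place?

97.2%

Entropy H = −Σ p log₂ p ≈ 2.1125 bits.
Huffman merges: 49/500+61/500→11/50; 29/200+11/50→73/200; 223/1000+73/200→147/250; 103/250+147/250→1. L = 2173/1000 ≈ 2.1730.
Efficiency = H/L = 2.1125/2.1730 = 97.2%.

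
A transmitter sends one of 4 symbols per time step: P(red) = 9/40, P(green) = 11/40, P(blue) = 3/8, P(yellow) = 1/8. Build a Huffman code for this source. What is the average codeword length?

Repeatedly combine the two least-probable nodes; the expected code length is the sum of the merged weights.
merge 1/8 + 9/40 → 7/20
merge 11/40 + 7/20 → 5/8
merge 3/8 + 5/8 → 1
L = 7/20 + 5/8 + 1 = 79/40 = 1.975 bits/symbol.

1.975 bits/symbol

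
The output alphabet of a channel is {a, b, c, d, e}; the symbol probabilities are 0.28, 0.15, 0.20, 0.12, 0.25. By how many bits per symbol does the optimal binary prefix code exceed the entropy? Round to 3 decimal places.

Entropy H = −Σ p log₂ p ≈ 2.2562 bits.
Huffman merges: 3/25+3/20→27/100; 1/5+1/4→9/20; 27/100+7/25→11/20; 9/20+11/20→1. L = 227/100 ≈ 2.2700.
L − H = 2.2700 − 2.2562 = 0.014 bits.

0.014 bits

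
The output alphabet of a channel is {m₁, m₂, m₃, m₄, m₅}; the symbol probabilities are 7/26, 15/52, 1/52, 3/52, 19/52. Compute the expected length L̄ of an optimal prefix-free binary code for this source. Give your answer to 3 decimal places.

2.058 bits/symbol

Repeatedly combine the two least-probable nodes; the expected code length is the sum of the merged weights.
merge 1/52 + 3/52 → 1/13
merge 1/13 + 7/26 → 9/26
merge 15/52 + 9/26 → 33/52
merge 19/52 + 33/52 → 1
L = 1/13 + 9/26 + 33/52 + 1 = 107/52 ≈ 2.058 bits/symbol.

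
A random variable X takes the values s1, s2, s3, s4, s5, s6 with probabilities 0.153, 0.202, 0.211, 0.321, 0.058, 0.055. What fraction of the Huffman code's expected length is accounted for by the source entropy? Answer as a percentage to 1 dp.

98.7%

Entropy H = −Σ p log₂ p ≈ 2.3488 bits.
Huffman merges: 11/200+29/500→113/1000; 113/1000+153/1000→133/500; 101/500+211/1000→413/1000; 133/500+321/1000→587/1000; 413/1000+587/1000→1. L = 2379/1000 ≈ 2.3790.
Efficiency = H/L = 2.3488/2.3790 = 98.7%.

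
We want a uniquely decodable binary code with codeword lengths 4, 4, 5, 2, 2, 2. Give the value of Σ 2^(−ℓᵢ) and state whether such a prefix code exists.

0.90625; yes

With common denominator 2^5 = 32: Σ 2^(−ℓᵢ) = 2/32 + 2/32 + 1/32 + 8/32 + 8/32 + 8/32 = 29/32 = 0.90625.
Kraft's inequality requires Σ ≤ 1; here Σ = 0.90625 ≤ 1, so such a prefix code exists.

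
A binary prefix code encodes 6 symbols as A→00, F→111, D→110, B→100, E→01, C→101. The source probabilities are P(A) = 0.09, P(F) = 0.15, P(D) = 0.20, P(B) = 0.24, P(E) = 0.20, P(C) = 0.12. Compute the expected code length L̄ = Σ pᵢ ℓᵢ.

2.71 bits/symbol

L̄ = Σ pᵢ·ℓᵢ = 0.09·2 + 0.15·3 + 0.20·3 + 0.24·3 + 0.20·2 + 0.12·3 = 2.71 bits/symbol.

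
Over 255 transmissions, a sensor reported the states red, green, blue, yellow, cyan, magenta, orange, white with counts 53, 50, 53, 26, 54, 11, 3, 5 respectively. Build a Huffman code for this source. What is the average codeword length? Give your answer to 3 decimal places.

2.655 bits/symbol

Probabilities are the counts divided by 255.
Repeatedly combine the two least-probable nodes; the expected code length is the sum of the merged weights.
merge 1/85 + 1/51 → 8/255
merge 8/255 + 11/255 → 19/255
merge 19/255 + 26/255 → 3/17
merge 3/17 + 10/51 → 19/51
merge 53/255 + 53/255 → 106/255
merge 18/85 + 19/51 → 149/255
merge 106/255 + 149/255 → 1
L = 8/255 + 19/255 + 3/17 + 19/51 + 106/255 + 149/255 + 1 = 677/255 ≈ 2.655 bits/symbol.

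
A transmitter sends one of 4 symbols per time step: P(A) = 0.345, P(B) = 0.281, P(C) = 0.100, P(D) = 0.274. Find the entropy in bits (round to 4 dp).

1.8883 bits

H = −Σ pᵢ log₂ pᵢ.
−0.345·log₂(0.345) = 0.5297
−0.281·log₂(0.281) = 0.5146
−0.100·log₂(0.100) = 0.3322
−0.274·log₂(0.274) = 0.5118
Sum ≈ 1.8883 → 1.8883 bits.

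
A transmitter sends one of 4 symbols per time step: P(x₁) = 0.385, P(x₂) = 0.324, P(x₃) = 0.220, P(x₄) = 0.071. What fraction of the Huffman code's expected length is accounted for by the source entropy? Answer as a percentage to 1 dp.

Entropy H = −Σ p log₂ p ≈ 1.8085 bits.
Huffman merges: 71/1000+11/50→291/1000; 291/1000+81/250→123/200; 77/200+123/200→1. L = 953/500 ≈ 1.9060.
Efficiency = H/L = 1.8085/1.9060 = 94.9%.

94.9%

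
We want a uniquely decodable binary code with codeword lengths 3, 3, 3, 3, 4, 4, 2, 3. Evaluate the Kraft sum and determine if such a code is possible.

With common denominator 2^4 = 16: Σ 2^(−ℓᵢ) = 2/16 + 2/16 + 2/16 + 2/16 + 1/16 + 1/16 + 4/16 + 2/16 = 16/16 = 1.
Kraft's inequality requires Σ ≤ 1; here Σ = 1 ≤ 1, so such a prefix code exists.

1; yes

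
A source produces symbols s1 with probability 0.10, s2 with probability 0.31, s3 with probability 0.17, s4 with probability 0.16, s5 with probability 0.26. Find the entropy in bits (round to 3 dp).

H = −Σ pᵢ log₂ pᵢ.
−0.10·log₂(0.10) = 0.3322
−0.31·log₂(0.31) = 0.5238
−0.17·log₂(0.17) = 0.4346
−0.16·log₂(0.16) = 0.4230
−0.26·log₂(0.26) = 0.5053
Sum ≈ 2.2189 → 2.219 bits.

2.219 bits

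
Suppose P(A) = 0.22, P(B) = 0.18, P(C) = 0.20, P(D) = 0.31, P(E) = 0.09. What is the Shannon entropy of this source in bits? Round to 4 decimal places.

2.2267 bits

H = −Σ pᵢ log₂ pᵢ.
−0.22·log₂(0.22) = 0.4806
−0.18·log₂(0.18) = 0.4453
−0.20·log₂(0.20) = 0.4644
−0.31·log₂(0.31) = 0.5238
−0.09·log₂(0.09) = 0.3127
Sum ≈ 2.2267 → 2.2267 bits.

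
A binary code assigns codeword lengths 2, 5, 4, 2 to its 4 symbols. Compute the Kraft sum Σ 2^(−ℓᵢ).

With common denominator 2^5 = 32: Σ 2^(−ℓᵢ) = 8/32 + 1/32 + 2/32 + 8/32 = 19/32 = 0.59375.

0.59375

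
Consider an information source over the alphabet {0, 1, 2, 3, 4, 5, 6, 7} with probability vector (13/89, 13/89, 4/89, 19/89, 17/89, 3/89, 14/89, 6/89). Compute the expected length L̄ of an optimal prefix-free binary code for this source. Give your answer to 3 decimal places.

Repeatedly combine the two least-probable nodes; the expected code length is the sum of the merged weights.
merge 3/89 + 4/89 → 7/89
merge 6/89 + 7/89 → 13/89
merge 13/89 + 13/89 → 26/89
merge 13/89 + 14/89 → 27/89
merge 17/89 + 19/89 → 36/89
merge 26/89 + 27/89 → 53/89
merge 36/89 + 53/89 → 1
L = 7/89 + 13/89 + 26/89 + 27/89 + 36/89 + 53/89 + 1 = 251/89 ≈ 2.820 bits/symbol.

2.820 bits/symbol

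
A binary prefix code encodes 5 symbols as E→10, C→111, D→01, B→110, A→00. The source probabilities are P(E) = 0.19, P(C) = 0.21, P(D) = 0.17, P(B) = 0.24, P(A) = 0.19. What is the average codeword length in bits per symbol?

L̄ = Σ pᵢ·ℓᵢ = 0.19·2 + 0.21·3 + 0.17·2 + 0.24·3 + 0.19·2 = 2.45 bits/symbol.

2.45 bits/symbol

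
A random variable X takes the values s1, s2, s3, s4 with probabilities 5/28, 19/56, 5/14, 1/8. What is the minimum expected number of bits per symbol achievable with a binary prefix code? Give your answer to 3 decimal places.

1.946 bits/symbol

Repeatedly combine the two least-probable nodes; the expected code length is the sum of the merged weights.
merge 1/8 + 5/28 → 17/56
merge 17/56 + 19/56 → 9/14
merge 5/14 + 9/14 → 1
L = 17/56 + 9/14 + 1 = 109/56 ≈ 1.946 bits/symbol.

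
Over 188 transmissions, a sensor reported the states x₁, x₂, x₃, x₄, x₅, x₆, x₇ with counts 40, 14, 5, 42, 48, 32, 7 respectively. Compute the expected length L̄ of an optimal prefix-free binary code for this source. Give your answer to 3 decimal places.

Probabilities are the counts divided by 188.
Repeatedly combine the two least-probable nodes; the expected code length is the sum of the merged weights.
merge 5/188 + 7/188 → 3/47
merge 3/47 + 7/94 → 13/94
merge 13/94 + 8/47 → 29/94
merge 10/47 + 21/94 → 41/94
merge 12/47 + 29/94 → 53/94
merge 41/94 + 53/94 → 1
L = 3/47 + 13/94 + 29/94 + 41/94 + 53/94 + 1 = 118/47 ≈ 2.511 bits/symbol.

2.511 bits/symbol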